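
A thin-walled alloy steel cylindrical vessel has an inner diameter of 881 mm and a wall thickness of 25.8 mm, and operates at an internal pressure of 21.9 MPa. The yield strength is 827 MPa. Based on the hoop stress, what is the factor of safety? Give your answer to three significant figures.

σ_h = pD/(2t) = 21.9×881/(2×25.8) = 373.9 MPa.
n = 827/373.9 = 2.212.

n = 2.21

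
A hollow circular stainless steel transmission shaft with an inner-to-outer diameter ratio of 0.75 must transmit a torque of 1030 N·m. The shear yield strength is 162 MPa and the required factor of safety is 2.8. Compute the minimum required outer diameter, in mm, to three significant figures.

τ_allow = 162/2.8 = 57.86 MPa.
For a hollow shaft τ = 16T/[πd_o³(1−k⁴)] with k = 0.75, so 1−k⁴ = 0.6836.
d_o³ = 16T/[π τ_allow (1−k⁴)] = 16×1030000/(π×57.86×0.6836) = 132600 mm³.
d_o = 51.00 mm.

d_o = 51.0 mm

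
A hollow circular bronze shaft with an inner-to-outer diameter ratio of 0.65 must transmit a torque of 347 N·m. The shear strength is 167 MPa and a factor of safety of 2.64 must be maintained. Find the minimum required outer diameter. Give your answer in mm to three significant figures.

τ_allow = 167/2.64 = 63.26 MPa.
For a hollow shaft τ = 16T/[πd_o³(1−k⁴)] with k = 0.65, so 1−k⁴ = 0.8215.
d_o³ = 16T/[π τ_allow (1−k⁴)] = 16×347000/(π×63.26×0.8215) = 34010 mm³.
d_o = 32.40 mm.

d_o = 32.4 mm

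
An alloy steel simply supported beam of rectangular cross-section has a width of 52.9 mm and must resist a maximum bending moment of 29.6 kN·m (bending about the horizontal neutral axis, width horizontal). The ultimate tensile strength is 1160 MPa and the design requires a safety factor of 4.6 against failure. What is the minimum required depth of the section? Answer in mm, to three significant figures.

h = 115 mm

σ_allow = 1160/4.6 = 252.2 MPa.
For a rectangular section σ = 6M/(bh²), so h² = 6M/(b σ_allow) = 6×2.9600×10^7/(52.9×252.2) = 13310 mm².
h = 115.4 mm.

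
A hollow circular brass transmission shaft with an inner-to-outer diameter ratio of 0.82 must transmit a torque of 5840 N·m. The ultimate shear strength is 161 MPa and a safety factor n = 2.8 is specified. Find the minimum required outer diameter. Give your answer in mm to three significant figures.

τ_allow = 161/2.8 = 57.50 MPa.
For a hollow shaft τ = 16T/[πd_o³(1−k⁴)] with k = 0.82, so 1−k⁴ = 0.5479.
d_o³ = 16T/[π τ_allow (1−k⁴)] = 16×5840000/(π×57.50×0.5479) = 944100 mm³.
d_o = 98.10 mm.

d_o = 98.1 mm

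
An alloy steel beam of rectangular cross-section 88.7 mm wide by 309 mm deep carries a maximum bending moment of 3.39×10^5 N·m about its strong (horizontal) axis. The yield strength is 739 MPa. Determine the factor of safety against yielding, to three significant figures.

Section modulus S = bh²/6 = 88.7×309²/6 = 1.412×10^6 mm³.
σ = M/S = 3.3900×10^8/1.412×10^6 = 240.2 MPa.
n = 739/240.2 = 3.077.

n = 3.08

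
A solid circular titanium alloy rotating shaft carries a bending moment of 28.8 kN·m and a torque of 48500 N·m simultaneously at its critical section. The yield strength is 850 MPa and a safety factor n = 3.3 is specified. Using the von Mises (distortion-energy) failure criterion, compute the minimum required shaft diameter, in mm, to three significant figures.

d = 126 mm

σ_allow = σ_y/n = 850/3.3 = 257.6 MPa.
For a solid shaft σ_b = 32M/(πd³) and τ = 16T/(πd³), so the von Mises stress is σ' = (16/πd³)·√(4M²+3T²).
√(4M²+3T²) = √(4×(2.880×10^7)² + 3×(4.850×10^7)²) = 1.019×10^8 N·mm.
d³ = 16×1.019×10^8/(π×257.6) = 2.014×10^6 mm³.
d = 126.3 mm.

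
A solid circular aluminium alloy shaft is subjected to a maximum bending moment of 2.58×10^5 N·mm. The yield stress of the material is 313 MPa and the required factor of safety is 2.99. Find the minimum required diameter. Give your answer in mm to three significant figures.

σ_allow = 313/2.99 = 104.7 MPa.
For a solid circular section σ = 32M/(πd³), so d³ = 32M/(π σ_allow) = 32×258000/(π×104.7) = 25100 mm³.
d = 29.28 mm.

d = 29.3 mm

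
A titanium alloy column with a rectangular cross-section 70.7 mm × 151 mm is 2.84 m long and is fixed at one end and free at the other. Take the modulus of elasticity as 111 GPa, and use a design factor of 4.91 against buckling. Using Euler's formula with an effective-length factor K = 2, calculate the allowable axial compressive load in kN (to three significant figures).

P_allow = 30.8 kN

Buckling occurs about the weak axis: I_min = h·b³/12 = 151×70.7³/12 = 4.447×10^6 mm⁴ (b = 70.7 mm is the smaller dimension).
Effective length L_e = KL = 2×2.84 m = 5680 mm.
Euler critical load P_cr = π²EI/L_e² = π²×111000×4.447×10^6/5680² = 151000 N.
P_allow = P_cr/n = 151000/4.91 = 30750 N.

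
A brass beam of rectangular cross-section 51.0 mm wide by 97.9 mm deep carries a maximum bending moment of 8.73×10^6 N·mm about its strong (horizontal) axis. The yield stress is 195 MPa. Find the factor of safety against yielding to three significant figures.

Section modulus S = bh²/6 = 51.0×97.9²/6 = 81470 mm³.
σ = M/S = 8730000/81470 = 107.2 MPa.
n = 195/107.2 = 1.820.

n = 1.82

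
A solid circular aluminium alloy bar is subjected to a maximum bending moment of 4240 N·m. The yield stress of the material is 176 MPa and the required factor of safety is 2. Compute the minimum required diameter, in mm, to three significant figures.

σ_allow = 176/2 = 88.00 MPa.
For a solid circular section σ = 32M/(πd³), so d³ = 32M/(π σ_allow) = 32×4240000/(π×88.00) = 490800 mm³.
d = 78.88 mm.

d = 78.9 mm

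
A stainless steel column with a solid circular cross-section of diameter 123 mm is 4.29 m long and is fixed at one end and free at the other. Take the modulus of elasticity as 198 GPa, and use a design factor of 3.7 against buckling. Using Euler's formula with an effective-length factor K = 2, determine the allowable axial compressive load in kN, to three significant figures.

I = πd⁴/64 = π×123⁴/64 = 1.124×10^7 mm⁴.
Effective length L_e = KL = 2×4.29 m = 8580 mm.
Euler critical load P_cr = π²EI/L_e² = π²×198000×1.124×10^7/8580² = 298300 N.
P_allow = P_cr/n = 298300/3.7 = 80610 N.

P_allow = 80.6 kN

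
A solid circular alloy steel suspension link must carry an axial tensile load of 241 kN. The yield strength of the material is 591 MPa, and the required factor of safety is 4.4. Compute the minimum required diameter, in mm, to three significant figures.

d = 47.8 mm

Allowable stress σ_allow = 591/4.4 = 134.3 MPa.
Required area A = F/σ_allow = 241000/134.3 = 1794 mm².
A = πd²/4 → d = √(4A/π) = 47.80 mm.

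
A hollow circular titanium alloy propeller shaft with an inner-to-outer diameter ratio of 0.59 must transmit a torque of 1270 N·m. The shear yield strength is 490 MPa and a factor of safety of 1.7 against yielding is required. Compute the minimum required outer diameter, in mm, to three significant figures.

τ_allow = 490/1.7 = 288.2 MPa.
For a hollow shaft τ = 16T/[πd_o³(1−k⁴)] with k = 0.59, so 1−k⁴ = 0.8788.
d_o³ = 16T/[π τ_allow (1−k⁴)] = 16×1270000/(π×288.2×0.8788) = 25530 mm³.
d_o = 29.45 mm.

d_o = 29.4 mm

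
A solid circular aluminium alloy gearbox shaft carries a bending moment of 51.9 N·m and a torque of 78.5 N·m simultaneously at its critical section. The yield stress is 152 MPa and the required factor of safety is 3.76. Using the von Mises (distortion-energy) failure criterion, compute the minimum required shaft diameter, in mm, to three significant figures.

σ_allow = σ_y/n = 152/3.76 = 40.43 MPa.
For a solid shaft σ_b = 32M/(πd³) and τ = 16T/(πd³), so the von Mises stress is σ' = (16/πd³)·√(4M²+3T²).
√(4M²+3T²) = √(4×(51900)² + 3×(78500)²) = 171100 N·mm.
d³ = 16×171100/(π×40.43) = 21550 mm³.
d = 27.83 mm.

d = 27.8 mm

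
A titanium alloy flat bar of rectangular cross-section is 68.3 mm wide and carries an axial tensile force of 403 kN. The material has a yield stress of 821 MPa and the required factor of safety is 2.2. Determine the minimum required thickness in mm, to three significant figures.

t = 15.8 mm

σ_allow = 821/2.2 = 373.2 MPa.
Required area A = F/σ_allow = 403000/373.2 = 1080 mm².
t = A/w = 1080/68.3 = 15.81 mm.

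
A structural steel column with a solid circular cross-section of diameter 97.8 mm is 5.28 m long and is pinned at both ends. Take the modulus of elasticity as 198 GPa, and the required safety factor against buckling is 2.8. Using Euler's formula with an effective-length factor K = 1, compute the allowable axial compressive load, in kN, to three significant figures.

P_allow = 112 kN

I = πd⁴/64 = π×97.8⁴/64 = 4.491×10^6 mm⁴.
Effective length L_e = KL = 1×5.28 m = 5280 mm.
Euler critical load P_cr = π²EI/L_e² = π²×198000×4.491×10^6/5280² = 314800 N.
P_allow = P_cr/n = 314800/2.8 = 112400 N.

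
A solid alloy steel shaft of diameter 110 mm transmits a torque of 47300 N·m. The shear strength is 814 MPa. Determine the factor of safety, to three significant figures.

n = 4.50

τ = 16T/(πd³) = 16×4.7300×10^7/(π×110³) = 181.0 MPa.
n = τ_limit/τ = 814/181.0 = 4.498.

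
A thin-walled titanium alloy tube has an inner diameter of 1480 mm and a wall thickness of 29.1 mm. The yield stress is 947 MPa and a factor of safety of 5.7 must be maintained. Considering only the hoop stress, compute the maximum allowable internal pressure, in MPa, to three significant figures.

σ_allow = 947/5.7 = 166.1 MPa.
σ_h = pD/(2t) → p_allow = 2σ_allow t/D = 2×166.1×29.1/1480 = 6.533 MPa.

p_allow = 6.53 MPa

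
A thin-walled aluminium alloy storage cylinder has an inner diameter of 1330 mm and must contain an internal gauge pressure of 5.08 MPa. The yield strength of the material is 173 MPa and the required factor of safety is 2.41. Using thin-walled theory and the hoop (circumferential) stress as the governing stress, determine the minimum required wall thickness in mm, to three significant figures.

t = 47.1 mm

σ_allow = 173/2.41 = 71.78 MPa.
Hoop stress σ_h = pD/(2t), so t = pD/(2σ_allow) = 5.08×1330/(2×71.78) = 47.06 mm.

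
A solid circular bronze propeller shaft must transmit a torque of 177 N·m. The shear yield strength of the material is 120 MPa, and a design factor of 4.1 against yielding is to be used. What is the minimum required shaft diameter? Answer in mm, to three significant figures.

d = 31.3 mm

Allowable shear stress τ_allow = 120/4.1 = 29.27 MPa.
For a solid shaft τ = 16T/(πd³), so d³ = 16T/(π τ_allow) = 16×177000/(π×29.27) = 30800 mm³.
d = (30800)^(1/3) = 31.35 mm.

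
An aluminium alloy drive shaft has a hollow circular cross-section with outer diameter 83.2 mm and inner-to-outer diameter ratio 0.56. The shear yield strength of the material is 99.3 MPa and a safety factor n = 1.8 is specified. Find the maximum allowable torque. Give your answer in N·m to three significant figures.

T_allow = 5620 N·m

τ_allow = 99.3/1.8 = 55.17 MPa.
For a hollow shaft T_allow = τ_allow·πd_o³(1−k⁴)/16 with 1−k⁴ = 0.9017, so πd_o³(1−k⁴)/16 = 102000 mm³.
T_allow = 55.17×102000 = 5.625×10^6 N·mm = 5625 N·m.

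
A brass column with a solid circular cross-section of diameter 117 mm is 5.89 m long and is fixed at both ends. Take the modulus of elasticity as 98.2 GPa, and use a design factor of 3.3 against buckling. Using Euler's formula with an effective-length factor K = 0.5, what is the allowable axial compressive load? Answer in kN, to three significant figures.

P_allow = 311 kN

I = πd⁴/64 = π×117⁴/64 = 9.198×10^6 mm⁴.
Effective length L_e = KL = 0.5×5.89 m = 2945 mm.
Euler critical load P_cr = π²EI/L_e² = π²×98200×9.198×10^6/2945² = 1.028×10^6 N.
P_allow = P_cr/n = 1.028×10^6/3.3 = 311500 N.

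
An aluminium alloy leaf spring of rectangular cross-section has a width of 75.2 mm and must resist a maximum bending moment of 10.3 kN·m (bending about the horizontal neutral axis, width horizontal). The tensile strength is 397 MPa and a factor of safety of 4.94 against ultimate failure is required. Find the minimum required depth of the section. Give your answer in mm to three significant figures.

σ_allow = 397/4.94 = 80.36 MPa.
For a rectangular section σ = 6M/(bh²), so h² = 6M/(b σ_allow) = 6×1.0300×10^7/(75.2×80.36) = 10230 mm².
h = 101.1 mm.

h = 101 mm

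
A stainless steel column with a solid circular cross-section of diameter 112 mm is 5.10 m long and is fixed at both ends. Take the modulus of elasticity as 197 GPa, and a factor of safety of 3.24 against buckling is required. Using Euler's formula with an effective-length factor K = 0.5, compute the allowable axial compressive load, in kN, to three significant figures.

P_allow = 713 kN

I = πd⁴/64 = π×112⁴/64 = 7.724×10^6 mm⁴.
Effective length L_e = KL = 0.5×5.10 m = 2550 mm.
Euler critical load P_cr = π²EI/L_e² = π²×197000×7.724×10^6/2550² = 2.310×10^6 N.
P_allow = P_cr/n = 2.310×10^6/3.24 = 712800 N.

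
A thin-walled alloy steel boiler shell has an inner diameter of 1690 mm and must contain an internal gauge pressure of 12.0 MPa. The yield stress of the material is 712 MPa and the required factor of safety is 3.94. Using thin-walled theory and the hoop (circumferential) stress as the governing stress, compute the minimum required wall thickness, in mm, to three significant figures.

t = 56.1 mm

σ_allow = 712/3.94 = 180.7 MPa.
Hoop stress σ_h = pD/(2t), so t = pD/(2σ_allow) = 12.0×1690/(2×180.7) = 56.11 mm.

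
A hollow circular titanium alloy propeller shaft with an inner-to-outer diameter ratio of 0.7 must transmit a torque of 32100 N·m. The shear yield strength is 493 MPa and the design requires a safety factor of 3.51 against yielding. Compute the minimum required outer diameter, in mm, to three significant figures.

d_o = 115 mm

τ_allow = 493/3.51 = 140.5 MPa.
For a hollow shaft τ = 16T/[πd_o³(1−k⁴)] with k = 0.7, so 1−k⁴ = 0.7599.
d_o³ = 16T/[π τ_allow (1−k⁴)] = 16×3.2100×10^7/(π×140.5×0.7599) = 1.532×10^6 mm³.
d_o = 115.3 mm.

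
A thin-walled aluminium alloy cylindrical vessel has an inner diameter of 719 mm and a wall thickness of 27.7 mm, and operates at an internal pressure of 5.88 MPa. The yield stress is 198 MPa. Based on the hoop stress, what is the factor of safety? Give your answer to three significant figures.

σ_h = pD/(2t) = 5.88×719/(2×27.7) = 76.31 MPa.
n = 198/76.31 = 2.595.

n = 2.59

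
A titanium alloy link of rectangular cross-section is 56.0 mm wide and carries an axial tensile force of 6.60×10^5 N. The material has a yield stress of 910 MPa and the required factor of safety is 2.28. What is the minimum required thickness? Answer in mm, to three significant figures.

σ_allow = 910/2.28 = 399.1 MPa.
Required area A = F/σ_allow = 660000/399.1 = 1654 mm².
t = A/w = 1654/56.0 = 29.53 mm.

t = 29.5 mm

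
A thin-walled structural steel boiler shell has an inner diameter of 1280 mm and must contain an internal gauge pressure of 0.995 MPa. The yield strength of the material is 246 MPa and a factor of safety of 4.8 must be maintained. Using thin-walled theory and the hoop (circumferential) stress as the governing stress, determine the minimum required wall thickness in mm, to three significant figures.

σ_allow = 246/4.8 = 51.25 MPa.
Hoop stress σ_h = pD/(2t), so t = pD/(2σ_allow) = 0.995×1280/(2×51.25) = 12.43 mm.

t = 12.4 mm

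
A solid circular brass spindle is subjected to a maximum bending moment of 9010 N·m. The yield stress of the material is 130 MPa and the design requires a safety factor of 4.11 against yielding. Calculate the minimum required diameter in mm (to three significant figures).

d = 143 mm

σ_allow = 130/4.11 = 31.63 MPa.
For a solid circular section σ = 32M/(πd³), so d³ = 32M/(π σ_allow) = 32×9010000/(π×31.63) = 2.902×10^6 mm³.
d = 142.6 mm.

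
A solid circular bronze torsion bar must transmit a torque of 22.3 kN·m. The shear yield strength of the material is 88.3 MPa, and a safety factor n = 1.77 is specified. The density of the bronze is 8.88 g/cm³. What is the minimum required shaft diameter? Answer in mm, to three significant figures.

d = 132 mm

Allowable shear stress τ_allow = 88.3/1.77 = 49.89 MPa.
For a solid shaft τ = 16T/(πd³), so d³ = 16T/(π τ_allow) = 16×2.2300×10^7/(π×49.89) = 2.277×10^6 mm³.
d = (2.277×10^6)^(1/3) = 131.6 mm.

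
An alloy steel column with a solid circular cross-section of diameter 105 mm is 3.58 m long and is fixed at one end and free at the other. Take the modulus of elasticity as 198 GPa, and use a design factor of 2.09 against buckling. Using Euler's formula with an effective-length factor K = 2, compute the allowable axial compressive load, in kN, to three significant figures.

I = πd⁴/64 = π×105⁴/64 = 5.967×10^6 mm⁴.
Effective length L_e = KL = 2×3.58 m = 7160 mm.
Euler critical load P_cr = π²EI/L_e² = π²×198000×5.967×10^6/7160² = 227400 N.
P_allow = P_cr/n = 227400/2.09 = 108800 N.

P_allow = 109 kN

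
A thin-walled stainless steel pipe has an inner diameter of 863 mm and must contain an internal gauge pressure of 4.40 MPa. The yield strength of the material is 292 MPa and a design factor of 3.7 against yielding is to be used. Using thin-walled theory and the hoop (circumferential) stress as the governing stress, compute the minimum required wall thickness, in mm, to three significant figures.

t = 24.1 mm

σ_allow = 292/3.7 = 78.92 MPa.
Hoop stress σ_h = pD/(2t), so t = pD/(2σ_allow) = 4.40×863/(2×78.92) = 24.06 mm.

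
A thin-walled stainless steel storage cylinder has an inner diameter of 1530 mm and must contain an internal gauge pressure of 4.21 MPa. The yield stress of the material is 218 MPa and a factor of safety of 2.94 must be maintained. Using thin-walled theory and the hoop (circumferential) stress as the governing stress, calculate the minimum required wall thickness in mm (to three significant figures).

σ_allow = 218/2.94 = 74.15 MPa.
Hoop stress σ_h = pD/(2t), so t = pD/(2σ_allow) = 4.21×1530/(2×74.15) = 43.43 mm.

t = 43.4 mm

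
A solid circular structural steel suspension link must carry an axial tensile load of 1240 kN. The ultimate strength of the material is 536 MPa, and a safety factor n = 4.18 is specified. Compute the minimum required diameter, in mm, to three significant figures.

Allowable stress σ_allow = 536/4.18 = 128.2 MPa.
Required area A = F/σ_allow = 1240000/128.2 = 9670 mm².
A = πd²/4 → d = √(4A/π) = 111.0 mm.

d = 111 mm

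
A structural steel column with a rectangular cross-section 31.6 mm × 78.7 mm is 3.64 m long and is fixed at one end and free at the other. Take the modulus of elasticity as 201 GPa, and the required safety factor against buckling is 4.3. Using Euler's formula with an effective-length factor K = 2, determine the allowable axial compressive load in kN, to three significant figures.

Buckling occurs about the weak axis: I_min = h·b³/12 = 78.7×31.6³/12 = 206900 mm⁴ (b = 31.6 mm is the smaller dimension).
Effective length L_e = KL = 2×3.64 m = 7280 mm.
Euler critical load P_cr = π²EI/L_e² = π²×201000×206900/7280² = 7746 N.
P_allow = P_cr/n = 7746/4.3 = 1801 N.

P_allow = 1.80 kN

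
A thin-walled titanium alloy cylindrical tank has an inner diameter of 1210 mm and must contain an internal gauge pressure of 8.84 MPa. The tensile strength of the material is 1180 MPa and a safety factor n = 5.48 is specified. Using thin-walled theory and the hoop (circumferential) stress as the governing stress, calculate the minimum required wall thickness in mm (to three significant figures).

σ_allow = 1180/5.48 = 215.3 MPa.
Hoop stress σ_h = pD/(2t), so t = pD/(2σ_allow) = 8.84×1210/(2×215.3) = 24.84 mm.

t = 24.8 mm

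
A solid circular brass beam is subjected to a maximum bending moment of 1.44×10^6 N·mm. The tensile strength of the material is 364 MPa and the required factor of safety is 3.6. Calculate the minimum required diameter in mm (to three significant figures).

d = 52.5 mm

σ_allow = 364/3.6 = 101.1 MPa.
For a solid circular section σ = 32M/(πd³), so d³ = 32M/(π σ_allow) = 32×1440000/(π×101.1) = 145100 mm³.
d = 52.54 mm.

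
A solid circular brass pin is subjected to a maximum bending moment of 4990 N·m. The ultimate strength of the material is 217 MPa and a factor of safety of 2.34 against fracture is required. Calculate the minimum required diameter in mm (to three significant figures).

σ_allow = 217/2.34 = 92.74 MPa.
For a solid circular section σ = 32M/(πd³), so d³ = 32M/(π σ_allow) = 32×4990000/(π×92.74) = 548100 mm³.
d = 81.84 mm.

d = 81.8 mm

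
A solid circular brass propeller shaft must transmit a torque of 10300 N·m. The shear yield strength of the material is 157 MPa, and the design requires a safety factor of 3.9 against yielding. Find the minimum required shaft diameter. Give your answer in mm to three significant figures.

d = 109 mm

Allowable shear stress τ_allow = 157/3.9 = 40.26 MPa.
For a solid shaft τ = 16T/(πd³), so d³ = 16T/(π τ_allow) = 16×1.0300×10^7/(π×40.26) = 1.303×10^6 mm³.
d = (1.303×10^6)^(1/3) = 109.2 mm.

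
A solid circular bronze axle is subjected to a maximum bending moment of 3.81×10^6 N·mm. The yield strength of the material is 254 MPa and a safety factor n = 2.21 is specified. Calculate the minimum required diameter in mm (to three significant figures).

σ_allow = 254/2.21 = 114.9 MPa.
For a solid circular section σ = 32M/(πd³), so d³ = 32M/(π σ_allow) = 32×3810000/(π×114.9) = 337700 mm³.
d = 69.64 mm.

d = 69.6 mm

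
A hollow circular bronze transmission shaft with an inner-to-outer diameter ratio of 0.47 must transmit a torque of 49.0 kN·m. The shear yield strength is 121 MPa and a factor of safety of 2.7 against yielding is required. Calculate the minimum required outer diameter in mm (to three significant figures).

τ_allow = 121/2.7 = 44.81 MPa.
For a hollow shaft τ = 16T/[πd_o³(1−k⁴)] with k = 0.47, so 1−k⁴ = 0.9512.
d_o³ = 16T/[π τ_allow (1−k⁴)] = 16×4.9000×10^7/(π×44.81×0.9512) = 5.854×10^6 mm³.
d_o = 180.2 mm.

d_o = 180 mm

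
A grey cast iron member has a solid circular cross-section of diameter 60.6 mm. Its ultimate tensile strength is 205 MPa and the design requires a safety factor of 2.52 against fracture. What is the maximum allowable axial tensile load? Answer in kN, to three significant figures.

σ_allow = 205/2.52 = 81.35 MPa.
A = πd²/4 = π×60.6²/4 = 2884 mm².
F_allow = σ_allow × A = 81.35×2884 = 234600 N.

F_allow = 235 kN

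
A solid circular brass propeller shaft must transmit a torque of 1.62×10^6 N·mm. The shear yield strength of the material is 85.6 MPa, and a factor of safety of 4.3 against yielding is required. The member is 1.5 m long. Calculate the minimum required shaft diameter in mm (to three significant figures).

Allowable shear stress τ_allow = 85.6/4.3 = 19.91 MPa.
For a solid shaft τ = 16T/(πd³), so d³ = 16T/(π τ_allow) = 16×1620000/(π×19.91) = 414500 mm³.
d = (414500)^(1/3) = 74.56 mm.

d = 74.6 mm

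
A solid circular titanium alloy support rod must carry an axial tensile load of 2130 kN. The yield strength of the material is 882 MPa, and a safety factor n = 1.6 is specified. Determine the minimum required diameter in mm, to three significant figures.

d = 70.1 mm

Allowable stress σ_allow = 882/1.6 = 551.2 MPa.
Required area A = F/σ_allow = 2130000/551.2 = 3864 mm².
A = πd²/4 → d = √(4A/π) = 70.14 mm.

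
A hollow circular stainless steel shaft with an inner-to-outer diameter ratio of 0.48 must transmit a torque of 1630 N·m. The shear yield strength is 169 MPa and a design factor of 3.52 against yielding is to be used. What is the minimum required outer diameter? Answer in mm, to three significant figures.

d_o = 56.7 mm

τ_allow = 169/3.52 = 48.01 MPa.
For a hollow shaft τ = 16T/[πd_o³(1−k⁴)] with k = 0.48, so 1−k⁴ = 0.9469.
d_o³ = 16T/[π τ_allow (1−k⁴)] = 16×1630000/(π×48.01×0.9469) = 182600 mm³.
d_o = 56.73 mm.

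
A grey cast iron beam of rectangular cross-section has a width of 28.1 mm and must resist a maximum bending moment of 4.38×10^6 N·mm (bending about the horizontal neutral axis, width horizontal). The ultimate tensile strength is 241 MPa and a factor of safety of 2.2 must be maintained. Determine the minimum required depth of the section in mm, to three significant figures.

h = 92.4 mm

σ_allow = 241/2.2 = 109.5 MPa.
For a rectangular section σ = 6M/(bh²), so h² = 6M/(b σ_allow) = 6×4380000/(28.1×109.5) = 8537 mm².
h = 92.40 mm.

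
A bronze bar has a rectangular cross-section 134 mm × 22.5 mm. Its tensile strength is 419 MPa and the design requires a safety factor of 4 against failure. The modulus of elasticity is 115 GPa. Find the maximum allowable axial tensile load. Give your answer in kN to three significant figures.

σ_allow = 419/4 = 104.8 MPa.
A = 134×22.5 = 3015 mm².
F_allow = σ_allow × A = 104.8×3015 = 315800 N.

F_allow = 316 kN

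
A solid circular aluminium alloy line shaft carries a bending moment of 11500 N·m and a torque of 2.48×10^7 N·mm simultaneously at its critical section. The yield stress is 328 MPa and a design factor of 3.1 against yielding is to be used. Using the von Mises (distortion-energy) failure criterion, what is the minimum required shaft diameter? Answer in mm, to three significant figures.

σ_allow = σ_y/n = 328/3.1 = 105.8 MPa.
For a solid shaft σ_b = 32M/(πd³) and τ = 16T/(πd³), so the von Mises stress is σ' = (16/πd³)·√(4M²+3T²).
√(4M²+3T²) = √(4×(1.150×10^7)² + 3×(2.480×10^7)²) = 4.872×10^7 N·mm.
d³ = 16×4.872×10^7/(π×105.8) = 2.345×10^6 mm³.
d = 132.9 mm.

d = 133 mm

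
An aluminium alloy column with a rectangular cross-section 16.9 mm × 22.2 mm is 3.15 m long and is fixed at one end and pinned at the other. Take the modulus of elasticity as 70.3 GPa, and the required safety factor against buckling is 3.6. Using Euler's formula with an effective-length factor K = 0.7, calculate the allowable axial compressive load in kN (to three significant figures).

Buckling occurs about the weak axis: I_min = h·b³/12 = 22.2×16.9³/12 = 8930 mm⁴ (b = 16.9 mm is the smaller dimension).
Effective length L_e = KL = 0.7×3.15 m = 2205 mm.
Euler critical load P_cr = π²EI/L_e² = π²×70300×8930/2205² = 1274 N.
P_allow = P_cr/n = 1274/3.6 = 354.0 N.

P_allow = 0.354 kN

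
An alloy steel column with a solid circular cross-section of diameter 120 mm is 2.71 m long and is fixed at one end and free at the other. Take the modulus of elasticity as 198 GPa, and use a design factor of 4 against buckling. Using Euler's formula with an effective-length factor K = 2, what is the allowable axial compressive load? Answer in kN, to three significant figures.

P_allow = 169 kN

I = πd⁴/64 = π×120⁴/64 = 1.018×10^7 mm⁴.
Effective length L_e = KL = 2×2.71 m = 5420 mm.
Euler critical load P_cr = π²EI/L_e² = π²×198000×1.018×10^7/5420² = 677100 N.
P_allow = P_cr/n = 677100/4 = 169300 N.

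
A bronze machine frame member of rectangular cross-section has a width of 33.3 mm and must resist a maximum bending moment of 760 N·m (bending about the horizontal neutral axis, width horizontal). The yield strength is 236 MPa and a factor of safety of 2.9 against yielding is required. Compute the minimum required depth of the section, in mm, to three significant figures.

h = 41.0 mm

σ_allow = 236/2.9 = 81.38 MPa.
For a rectangular section σ = 6M/(bh²), so h² = 6M/(b σ_allow) = 6×760000/(33.3×81.38) = 1683 mm².
h = 41.02 mm.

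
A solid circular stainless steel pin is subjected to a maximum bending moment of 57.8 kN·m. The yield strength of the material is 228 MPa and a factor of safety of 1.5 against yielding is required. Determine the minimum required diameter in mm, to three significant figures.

σ_allow = 228/1.5 = 152.0 MPa.
For a solid circular section σ = 32M/(πd³), so d³ = 32M/(π σ_allow) = 32×5.7800×10^7/(π×152.0) = 3.873×10^6 mm³.
d = 157.0 mm.

d = 157 mm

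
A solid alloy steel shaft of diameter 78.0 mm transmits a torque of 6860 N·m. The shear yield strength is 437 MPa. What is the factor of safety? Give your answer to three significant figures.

τ = 16T/(πd³) = 16×6860000/(π×78.0³) = 73.62 MPa.
n = τ_limit/τ = 437/73.62 = 5.936.

n = 5.94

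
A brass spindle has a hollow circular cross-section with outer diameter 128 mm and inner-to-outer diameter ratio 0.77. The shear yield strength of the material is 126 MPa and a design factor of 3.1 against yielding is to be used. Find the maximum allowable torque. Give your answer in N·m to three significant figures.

T_allow = 10900 N·m

τ_allow = 126/3.1 = 40.65 MPa.
For a hollow shaft T_allow = τ_allow·πd_o³(1−k⁴)/16 with 1−k⁴ = 0.6485, so πd_o³(1−k⁴)/16 = 267000 mm³.
T_allow = 40.65×267000 = 1.085×10^7 N·mm = 10850 N·m.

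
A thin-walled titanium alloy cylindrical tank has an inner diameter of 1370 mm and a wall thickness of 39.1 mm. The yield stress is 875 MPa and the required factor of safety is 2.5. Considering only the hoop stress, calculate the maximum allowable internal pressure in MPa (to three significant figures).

σ_allow = 875/2.5 = 350.0 MPa.
σ_h = pD/(2t) → p_allow = 2σ_allow t/D = 2×350.0×39.1/1370 = 19.98 MPa.

p_allow = 20.0 MPa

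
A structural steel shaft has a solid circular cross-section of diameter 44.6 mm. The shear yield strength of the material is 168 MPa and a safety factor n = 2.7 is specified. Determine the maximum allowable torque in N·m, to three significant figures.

τ_allow = 168/2.7 = 62.22 MPa.
For a solid shaft T_allow = τ_allow·πd³/16; πd³/16 = π×44.6³/16 = 17420 mm³.
T_allow = 62.22×17420 = 1.084×10^6 N·mm = 1084 N·m.

T_allow = 1080 N·m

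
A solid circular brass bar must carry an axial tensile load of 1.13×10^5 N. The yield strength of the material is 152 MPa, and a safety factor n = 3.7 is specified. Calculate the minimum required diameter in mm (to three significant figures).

Allowable stress σ_allow = 152/3.7 = 41.08 MPa.
Required area A = F/σ_allow = 113000/41.08 = 2751 mm².
A = πd²/4 → d = √(4A/π) = 59.18 mm.

d = 59.2 mm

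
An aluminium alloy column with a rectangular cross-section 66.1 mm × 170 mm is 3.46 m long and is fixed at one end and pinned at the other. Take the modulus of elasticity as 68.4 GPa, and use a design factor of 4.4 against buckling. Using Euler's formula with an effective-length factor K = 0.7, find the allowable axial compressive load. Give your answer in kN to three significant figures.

Buckling occurs about the weak axis: I_min = h·b³/12 = 170×66.1³/12 = 4.091×10^6 mm⁴ (b = 66.1 mm is the smaller dimension).
Effective length L_e = KL = 0.7×3.46 m = 2422 mm.
Euler critical load P_cr = π²EI/L_e² = π²×68400×4.091×10^6/2422² = 470800 N.
P_allow = P_cr/n = 470800/4.4 = 107000 N.

P_allow = 107 kN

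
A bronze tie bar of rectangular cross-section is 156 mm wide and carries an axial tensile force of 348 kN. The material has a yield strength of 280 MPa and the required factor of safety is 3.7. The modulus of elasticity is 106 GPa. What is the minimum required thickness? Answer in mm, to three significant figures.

t = 29.5 mm

σ_allow = 280/3.7 = 75.68 MPa.
Required area A = F/σ_allow = 348000/75.68 = 4599 mm².
t = A/w = 4599/156 = 29.48 mm.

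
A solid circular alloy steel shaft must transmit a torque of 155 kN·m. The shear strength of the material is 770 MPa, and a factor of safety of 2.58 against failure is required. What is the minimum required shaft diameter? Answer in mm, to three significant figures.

Allowable shear stress τ_allow = 770/2.58 = 298.4 MPa.
For a solid shaft τ = 16T/(πd³), so d³ = 16T/(π τ_allow) = 16×1.5500×10^8/(π×298.4) = 2.645×10^6 mm³.
d = (2.645×10^6)^(1/3) = 138.3 mm.

d = 138 mm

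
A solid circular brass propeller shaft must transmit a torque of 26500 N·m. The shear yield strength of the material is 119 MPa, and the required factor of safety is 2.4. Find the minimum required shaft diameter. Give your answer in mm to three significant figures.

Allowable shear stress τ_allow = 119/2.4 = 49.58 MPa.
For a solid shaft τ = 16T/(πd³), so d³ = 16T/(π τ_allow) = 16×2.6500×10^7/(π×49.58) = 2.722×10^6 mm³.
d = (2.722×10^6)^(1/3) = 139.6 mm.

d = 140 mm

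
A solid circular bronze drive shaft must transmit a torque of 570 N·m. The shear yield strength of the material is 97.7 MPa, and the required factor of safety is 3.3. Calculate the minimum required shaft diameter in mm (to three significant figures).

d = 46.1 mm

Allowable shear stress τ_allow = 97.7/3.3 = 29.61 MPa.
For a solid shaft τ = 16T/(πd³), so d³ = 16T/(π τ_allow) = 16×570000/(π×29.61) = 98050 mm³.
d = (98050)^(1/3) = 46.11 mm.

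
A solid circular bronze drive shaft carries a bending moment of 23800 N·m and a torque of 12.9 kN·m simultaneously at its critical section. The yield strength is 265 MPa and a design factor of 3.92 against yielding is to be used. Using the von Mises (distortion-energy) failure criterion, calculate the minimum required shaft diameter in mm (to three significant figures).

d = 158 mm

σ_allow = σ_y/n = 265/3.92 = 67.60 MPa.
For a solid shaft σ_b = 32M/(πd³) and τ = 16T/(πd³), so the von Mises stress is σ' = (16/πd³)·√(4M²+3T²).
√(4M²+3T²) = √(4×(2.380×10^7)² + 3×(1.290×10^7)²) = 5.258×10^7 N·mm.
d³ = 16×5.258×10^7/(π×67.60) = 3.961×10^6 mm³.
d = 158.2 mm.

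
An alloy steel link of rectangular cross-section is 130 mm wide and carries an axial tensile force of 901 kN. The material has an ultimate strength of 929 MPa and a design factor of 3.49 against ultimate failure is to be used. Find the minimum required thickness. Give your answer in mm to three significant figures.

σ_allow = 929/3.49 = 266.2 MPa.
Required area A = F/σ_allow = 901000/266.2 = 3385 mm².
t = A/w = 3385/130 = 26.04 mm.

t = 26.0 mm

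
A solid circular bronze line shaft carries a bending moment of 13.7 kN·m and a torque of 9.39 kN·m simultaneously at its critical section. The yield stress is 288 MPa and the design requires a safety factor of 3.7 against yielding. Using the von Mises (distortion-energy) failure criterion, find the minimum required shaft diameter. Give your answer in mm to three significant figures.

σ_allow = σ_y/n = 288/3.7 = 77.84 MPa.
For a solid shaft σ_b = 32M/(πd³) and τ = 16T/(πd³), so the von Mises stress is σ' = (16/πd³)·√(4M²+3T²).
√(4M²+3T²) = √(4×(1.370×10^7)² + 3×(9.390×10^6)²) = 3.186×10^7 N·mm.
d³ = 16×3.186×10^7/(π×77.84) = 2.085×10^6 mm³.
d = 127.7 mm.

d = 128 mm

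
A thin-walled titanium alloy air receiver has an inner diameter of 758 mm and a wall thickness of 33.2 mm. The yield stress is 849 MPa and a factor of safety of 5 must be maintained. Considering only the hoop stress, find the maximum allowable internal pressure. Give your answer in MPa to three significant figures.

p_allow = 14.9 MPa

σ_allow = 849/5 = 169.8 MPa.
σ_h = pD/(2t) → p_allow = 2σ_allow t/D = 2×169.8×33.2/758 = 14.87 MPa.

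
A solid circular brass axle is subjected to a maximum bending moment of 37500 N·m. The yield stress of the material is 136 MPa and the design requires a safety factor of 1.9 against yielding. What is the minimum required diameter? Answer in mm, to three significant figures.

d = 175 mm

σ_allow = 136/1.9 = 71.58 MPa.
For a solid circular section σ = 32M/(πd³), so d³ = 32M/(π σ_allow) = 32×3.7500×10^7/(π×71.58) = 5.336×10^6 mm³.
d = 174.7 mm.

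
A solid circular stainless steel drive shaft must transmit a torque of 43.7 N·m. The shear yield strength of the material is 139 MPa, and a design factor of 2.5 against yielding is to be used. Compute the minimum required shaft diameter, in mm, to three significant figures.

Allowable shear stress τ_allow = 139/2.5 = 55.60 MPa.
For a solid shaft τ = 16T/(πd³), so d³ = 16T/(π τ_allow) = 16×43700/(π×55.60) = 4003 mm³.
d = (4003)^(1/3) = 15.88 mm.

d = 15.9 mm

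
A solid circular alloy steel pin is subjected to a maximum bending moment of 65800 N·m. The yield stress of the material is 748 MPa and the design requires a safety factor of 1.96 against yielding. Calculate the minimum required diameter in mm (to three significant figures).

d = 121 mm

σ_allow = 748/1.96 = 381.6 MPa.
For a solid circular section σ = 32M/(πd³), so d³ = 32M/(π σ_allow) = 32×6.5800×10^7/(π×381.6) = 1.756×10^6 mm³.
d = 120.6 mm.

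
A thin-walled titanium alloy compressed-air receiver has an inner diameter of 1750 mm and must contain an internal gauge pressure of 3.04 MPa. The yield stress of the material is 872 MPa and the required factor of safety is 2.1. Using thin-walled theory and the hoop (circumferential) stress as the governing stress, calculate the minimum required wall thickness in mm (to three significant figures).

σ_allow = 872/2.1 = 415.2 MPa.
Hoop stress σ_h = pD/(2t), so t = pD/(2σ_allow) = 3.04×1750/(2×415.2) = 6.406 mm.

t = 6.41 mm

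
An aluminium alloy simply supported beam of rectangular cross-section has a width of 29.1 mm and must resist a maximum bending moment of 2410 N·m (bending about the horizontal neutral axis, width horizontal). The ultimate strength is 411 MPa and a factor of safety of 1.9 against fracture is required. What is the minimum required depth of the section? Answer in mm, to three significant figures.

σ_allow = 411/1.9 = 216.3 MPa.
For a rectangular section σ = 6M/(bh²), so h² = 6M/(b σ_allow) = 6×2410000/(29.1×216.3) = 2297 mm².
h = 47.93 mm.

h = 47.9 mm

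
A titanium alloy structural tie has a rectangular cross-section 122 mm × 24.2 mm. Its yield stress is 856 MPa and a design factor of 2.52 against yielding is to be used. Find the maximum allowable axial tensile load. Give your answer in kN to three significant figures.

σ_allow = 856/2.52 = 339.7 MPa.
A = 122×24.2 = 2952 mm².
F_allow = σ_allow × A = 339.7×2952 = 1.003×10^6 N.

F_allow = 1000 kN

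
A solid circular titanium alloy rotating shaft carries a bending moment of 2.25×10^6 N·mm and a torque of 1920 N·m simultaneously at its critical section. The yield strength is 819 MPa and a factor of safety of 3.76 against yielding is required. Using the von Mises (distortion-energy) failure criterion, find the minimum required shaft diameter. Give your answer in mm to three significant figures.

d = 50.8 mm

σ_allow = σ_y/n = 819/3.76 = 217.8 MPa.
For a solid shaft σ_b = 32M/(πd³) and τ = 16T/(πd³), so the von Mises stress is σ' = (16/πd³)·√(4M²+3T²).
√(4M²+3T²) = √(4×(2.250×10^6)² + 3×(1.920×10^6)²) = 5.595×10^6 N·mm.
d³ = 16×5.595×10^6/(π×217.8) = 130800 mm³.
d = 50.77 mm.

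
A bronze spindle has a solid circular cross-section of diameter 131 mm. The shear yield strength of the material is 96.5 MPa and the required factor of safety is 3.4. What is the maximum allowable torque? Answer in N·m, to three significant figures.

τ_allow = 96.5/3.4 = 28.38 MPa.
For a solid shaft T_allow = τ_allow·πd³/16; πd³/16 = π×131³/16 = 441400 mm³.
T_allow = 28.38×441400 = 1.253×10^7 N·mm = 12530 N·m.

T_allow = 12500 N·m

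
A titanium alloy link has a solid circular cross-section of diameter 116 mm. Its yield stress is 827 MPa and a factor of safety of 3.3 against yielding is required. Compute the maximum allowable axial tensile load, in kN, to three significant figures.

F_allow = 2650 kN

σ_allow = 827/3.3 = 250.6 MPa.
A = πd²/4 = π×116²/4 = 10570 mm².
F_allow = σ_allow × A = 250.6×10570 = 2.648×10^6 N.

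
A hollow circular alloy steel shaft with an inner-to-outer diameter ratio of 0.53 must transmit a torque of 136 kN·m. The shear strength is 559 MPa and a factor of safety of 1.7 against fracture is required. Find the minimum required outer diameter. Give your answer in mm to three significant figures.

d_o = 132 mm

τ_allow = 559/1.7 = 328.8 MPa.
For a hollow shaft τ = 16T/[πd_o³(1−k⁴)] with k = 0.53, so 1−k⁴ = 0.9211.
d_o³ = 16T/[π τ_allow (1−k⁴)] = 16×1.3600×10^8/(π×328.8×0.9211) = 2.287×10^6 mm³.
d_o = 131.7 mm.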